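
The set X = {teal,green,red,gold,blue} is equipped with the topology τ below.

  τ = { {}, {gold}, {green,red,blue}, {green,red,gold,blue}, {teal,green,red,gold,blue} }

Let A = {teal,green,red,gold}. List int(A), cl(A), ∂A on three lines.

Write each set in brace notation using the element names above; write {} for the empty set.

int(A) = {gold}
cl(A)  = {teal,green,red,gold,blue}
∂A     = {teal,green,red,blue}

opens ⊆ A: {}, {gold}; union → int = {gold}
complement {blue}; its interior {}; cl(A) = X∖{} = {teal,green,red,gold,blue}
boundary = {teal,green,red,gold,blue} ∖ {gold} = {teal,green,red,blue}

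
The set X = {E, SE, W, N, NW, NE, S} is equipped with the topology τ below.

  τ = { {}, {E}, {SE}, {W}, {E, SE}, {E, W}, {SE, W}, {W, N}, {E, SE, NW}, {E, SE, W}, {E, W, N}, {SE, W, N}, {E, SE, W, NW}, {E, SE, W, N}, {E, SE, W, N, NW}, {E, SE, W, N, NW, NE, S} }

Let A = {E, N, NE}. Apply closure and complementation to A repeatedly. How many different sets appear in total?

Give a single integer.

8

closure: X∖int(X∖A) = X∖{SE, W} = {E, N, NW, NE, S}
Let k=closure and c=complement:
  1. A     = {E, N, NE}
  2. kA    = {E, N, NW, NE, S}
  3. cA    = {SE, W, NW, S}
  4. ckA   = {SE, W}
  5. kcA   = {SE, W, N, NW, NE, S}
  6. ckcA  = {E}
  7. kckcA = {E, NW, NE, S}
  8. ckckcA = {SE, W, N}
— saturated at 8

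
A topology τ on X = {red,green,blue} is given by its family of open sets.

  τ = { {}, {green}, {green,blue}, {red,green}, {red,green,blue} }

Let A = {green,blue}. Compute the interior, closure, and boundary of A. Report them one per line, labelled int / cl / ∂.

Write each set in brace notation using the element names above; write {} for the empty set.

int(A) = {green,blue}
cl(A)  = {red,green,blue}
∂A     = {red}

U open, U⊆A: {}, {green}, {green,blue}. int(A) = ⋃ = {green,blue}
X∖A={red}, int(X∖A)={}, hence cl(A)={red,green,blue}
∂A: remove int from cl → {red}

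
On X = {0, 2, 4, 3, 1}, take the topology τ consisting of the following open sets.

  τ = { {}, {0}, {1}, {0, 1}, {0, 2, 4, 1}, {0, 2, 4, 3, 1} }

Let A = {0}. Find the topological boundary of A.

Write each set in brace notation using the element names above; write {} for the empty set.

{2, 4, 3}

interior: largest open inside A is {0} (from {}, {0})
cl via duality: int({2, 4, 3, 1}) = {1}, so X∖{1} = {0, 2, 4, 3}
cl∖int = {2, 4, 3}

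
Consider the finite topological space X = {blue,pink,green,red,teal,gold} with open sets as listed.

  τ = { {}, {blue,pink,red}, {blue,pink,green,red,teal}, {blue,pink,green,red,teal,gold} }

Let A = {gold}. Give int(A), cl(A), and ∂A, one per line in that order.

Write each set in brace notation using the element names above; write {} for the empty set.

int(A) = {}
cl(A)  = {gold}
∂A     = {gold}

open subsets of A: {}; so int(A) = {}
closure: X∖int(X∖A) = X∖{blue,pink,green,red,teal} = {gold}
∂A = {gold} minus {} = {gold}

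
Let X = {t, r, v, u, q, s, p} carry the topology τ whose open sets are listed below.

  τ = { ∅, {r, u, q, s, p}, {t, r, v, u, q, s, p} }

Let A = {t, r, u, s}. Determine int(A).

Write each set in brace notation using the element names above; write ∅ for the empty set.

open subsets of A: ∅; so int(A) = ∅

∅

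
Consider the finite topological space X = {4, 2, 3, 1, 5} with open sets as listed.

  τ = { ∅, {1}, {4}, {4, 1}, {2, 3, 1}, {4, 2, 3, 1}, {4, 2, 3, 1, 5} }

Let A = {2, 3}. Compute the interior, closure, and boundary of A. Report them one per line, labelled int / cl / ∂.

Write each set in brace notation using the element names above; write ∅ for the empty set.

int(A) = ∅
cl(A)  = {2, 3, 5}
∂A     = {2, 3, 5}

open subsets of A: ∅; so int(A) = ∅
closure: X∖int(X∖A) = X∖{4, 1} = {2, 3, 5}
∂A = {2, 3, 5} minus ∅ = {2, 3, 5}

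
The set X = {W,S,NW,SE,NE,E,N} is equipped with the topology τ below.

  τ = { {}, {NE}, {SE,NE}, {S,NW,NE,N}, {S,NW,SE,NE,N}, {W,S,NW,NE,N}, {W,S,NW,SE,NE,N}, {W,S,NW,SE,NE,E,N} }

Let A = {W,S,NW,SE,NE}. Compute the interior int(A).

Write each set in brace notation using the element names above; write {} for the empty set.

{SE,NE}

U open, U⊆A: {}, {NE}, {SE,NE}. int(A) = ⋃ = {SE,NE}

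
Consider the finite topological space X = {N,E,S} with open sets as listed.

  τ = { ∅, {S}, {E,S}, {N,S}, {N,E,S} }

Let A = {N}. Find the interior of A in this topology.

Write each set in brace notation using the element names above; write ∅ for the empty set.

open subsets of A: ∅; so int(A) = ∅

∅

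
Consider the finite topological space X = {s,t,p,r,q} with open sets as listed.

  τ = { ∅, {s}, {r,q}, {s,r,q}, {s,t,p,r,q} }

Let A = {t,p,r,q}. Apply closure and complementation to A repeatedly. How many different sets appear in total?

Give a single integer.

4

cl via duality: int({s}) = {s}, so X∖{s} = {t,p,r,q}
Write k for closure, c for complement:
  1. A     = {t,p,r,q}
  2. cA    = {s}
  3. kcA   = {s,t,p}
  4. ckcA  = {r,q}
applying k or c yields no new set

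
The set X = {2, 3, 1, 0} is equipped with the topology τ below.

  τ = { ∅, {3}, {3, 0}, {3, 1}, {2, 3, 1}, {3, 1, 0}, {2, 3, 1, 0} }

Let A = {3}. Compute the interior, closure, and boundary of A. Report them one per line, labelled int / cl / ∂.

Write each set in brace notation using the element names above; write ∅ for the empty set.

int(A) = {3}
cl(A)  = {2, 3, 1, 0}
∂A     = {2, 1, 0}

open subsets of A: ∅, {3}; so int(A) = {3}
closure: X∖int(X∖A) = X∖∅ = {2, 3, 1, 0}
∂A = {2, 3, 1, 0} minus {3} = {2, 1, 0}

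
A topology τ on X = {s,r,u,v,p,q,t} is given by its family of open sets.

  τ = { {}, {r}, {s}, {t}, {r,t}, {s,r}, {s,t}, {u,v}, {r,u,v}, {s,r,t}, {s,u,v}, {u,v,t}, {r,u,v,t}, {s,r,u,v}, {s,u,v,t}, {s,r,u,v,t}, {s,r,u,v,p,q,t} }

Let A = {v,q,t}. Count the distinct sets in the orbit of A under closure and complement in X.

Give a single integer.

10

complement {s,r,u,p}; its interior {s,r}; cl(A) = X∖{s,r} = {u,v,p,q,t}
With k = closure, c = complement:
  1. A     = {v,q,t}
  2. kA    = {u,v,p,q,t}
  3. cA    = {s,r,u,p}
  4. ckA   = {s,r}
  5. kcA   = {s,r,u,v,p,q}
  6. kckA  = {s,r,p,q}
  7. ckcA  = {t}
  8. ckckA = {u,v,t}
  9. kckcA = {p,q,t}
  10. ckckcA = {s,r,u,v}
k, c of each give nothing new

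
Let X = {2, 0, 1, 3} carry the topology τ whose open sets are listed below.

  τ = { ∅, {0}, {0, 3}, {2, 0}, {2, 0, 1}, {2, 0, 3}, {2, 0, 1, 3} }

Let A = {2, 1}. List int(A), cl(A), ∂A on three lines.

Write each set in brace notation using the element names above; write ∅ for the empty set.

int(A) = ∅
cl(A)  = {2, 1}
∂A     = {2, 1}

interior: largest open inside A is ∅ (from ∅)
cl via duality: int({0, 3}) = {0, 3}, so X∖{0, 3} = {2, 1}
cl∖int = {2, 1}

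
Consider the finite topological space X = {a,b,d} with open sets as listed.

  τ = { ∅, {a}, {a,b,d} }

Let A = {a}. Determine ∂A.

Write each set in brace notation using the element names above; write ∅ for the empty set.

interior: largest open inside A is {a} (from ∅, {a})
cl via duality: int({b,d}) = ∅, so X∖∅ = {a,b,d}
cl∖int = {b,d}

{b,d}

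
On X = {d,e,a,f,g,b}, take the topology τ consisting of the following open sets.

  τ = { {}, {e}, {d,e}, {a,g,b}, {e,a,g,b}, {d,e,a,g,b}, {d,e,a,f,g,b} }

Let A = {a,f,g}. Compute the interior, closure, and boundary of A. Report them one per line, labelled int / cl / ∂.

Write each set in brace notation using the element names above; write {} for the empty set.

int(A) = {}
cl(A)  = {a,f,g,b}
∂A     = {a,f,g,b}

U open, U⊆A: {}. int(A) = ⋃ = {}
X∖A={d,e,b}, int(X∖A)={d,e}, hence cl(A)={a,f,g,b}
∂A: remove int from cl → {a,f,g,b}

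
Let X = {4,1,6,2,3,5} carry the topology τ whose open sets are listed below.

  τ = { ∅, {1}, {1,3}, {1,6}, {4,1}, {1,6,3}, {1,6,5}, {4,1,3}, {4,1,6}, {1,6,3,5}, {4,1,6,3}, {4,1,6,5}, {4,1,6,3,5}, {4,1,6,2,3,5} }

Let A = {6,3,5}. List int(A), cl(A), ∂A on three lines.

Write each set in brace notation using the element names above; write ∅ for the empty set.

interior: largest open inside A is ∅ (from ∅)
cl via duality: int({4,1,2}) = {4,1}, so X∖{4,1} = {6,2,3,5}
cl∖int = {6,2,3,5}

int(A) = ∅
cl(A)  = {6,2,3,5}
∂A     = {6,2,3,5}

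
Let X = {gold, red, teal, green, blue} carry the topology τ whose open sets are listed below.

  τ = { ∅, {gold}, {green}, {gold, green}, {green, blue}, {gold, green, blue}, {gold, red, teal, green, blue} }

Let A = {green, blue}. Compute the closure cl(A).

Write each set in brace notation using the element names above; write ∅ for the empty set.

{red, teal, green, blue}

cl via duality: int({gold, red, teal}) = {gold}, so X∖{gold} = {red, teal, green, blue}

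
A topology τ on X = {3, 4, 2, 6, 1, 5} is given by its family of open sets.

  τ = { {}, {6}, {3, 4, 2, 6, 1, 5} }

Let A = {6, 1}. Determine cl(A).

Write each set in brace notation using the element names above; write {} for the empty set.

cl via duality: int({3, 4, 2, 5}) = {}, so X∖{} = {3, 4, 2, 6, 1, 5}

{3, 4, 2, 6, 1, 5}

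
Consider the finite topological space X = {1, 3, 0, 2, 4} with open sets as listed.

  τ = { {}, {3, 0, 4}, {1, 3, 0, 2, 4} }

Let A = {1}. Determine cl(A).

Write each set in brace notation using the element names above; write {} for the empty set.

X∖A={3, 0, 2, 4}, int(X∖A)={3, 0, 4}, hence cl(A)={1, 2}

{1, 2}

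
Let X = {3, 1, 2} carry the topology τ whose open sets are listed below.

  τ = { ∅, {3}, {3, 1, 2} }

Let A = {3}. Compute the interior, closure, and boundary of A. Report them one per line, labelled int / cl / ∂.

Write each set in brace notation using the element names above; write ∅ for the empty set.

open subsets of A: ∅, {3}; so int(A) = {3}
closure: X∖int(X∖A) = X∖∅ = {3, 1, 2}
∂A = {3, 1, 2} minus {3} = {1, 2}

int(A) = {3}
cl(A)  = {3, 1, 2}
∂A     = {1, 2}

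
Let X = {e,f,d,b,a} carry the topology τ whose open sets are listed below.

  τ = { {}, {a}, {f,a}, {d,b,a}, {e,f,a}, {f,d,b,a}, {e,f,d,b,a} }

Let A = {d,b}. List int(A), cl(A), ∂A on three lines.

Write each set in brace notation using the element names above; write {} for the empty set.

int(A) = {}
cl(A)  = {d,b}
∂A     = {d,b}

U open, U⊆A: {}. int(A) = ⋃ = {}
X∖A={e,f,a}, int(X∖A)={e,f,a}, hence cl(A)={d,b}
∂A: remove int from cl → {d,b}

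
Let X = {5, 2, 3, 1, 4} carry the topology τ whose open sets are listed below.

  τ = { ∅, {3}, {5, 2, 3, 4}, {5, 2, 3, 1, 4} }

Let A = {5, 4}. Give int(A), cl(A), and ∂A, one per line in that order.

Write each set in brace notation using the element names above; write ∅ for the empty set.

int(A) = ∅
cl(A)  = {5, 2, 1, 4}
∂A     = {5, 2, 1, 4}

opens ⊆ A: ∅; union → int = ∅
complement {2, 3, 1}; its interior {3}; cl(A) = X∖{3} = {5, 2, 1, 4}
boundary = {5, 2, 1, 4} ∖ ∅ = {5, 2, 1, 4}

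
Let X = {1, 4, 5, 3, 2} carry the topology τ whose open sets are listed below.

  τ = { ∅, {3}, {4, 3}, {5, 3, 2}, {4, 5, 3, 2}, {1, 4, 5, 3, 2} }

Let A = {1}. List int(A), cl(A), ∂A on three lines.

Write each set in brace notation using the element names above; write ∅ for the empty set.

int(A) = ∅
cl(A)  = {1}
∂A     = {1}

U open, U⊆A: ∅. int(A) = ⋃ = ∅
X∖A={4, 5, 3, 2}, int(X∖A)={4, 5, 3, 2}, hence cl(A)={1}
∂A: remove int from cl → {1}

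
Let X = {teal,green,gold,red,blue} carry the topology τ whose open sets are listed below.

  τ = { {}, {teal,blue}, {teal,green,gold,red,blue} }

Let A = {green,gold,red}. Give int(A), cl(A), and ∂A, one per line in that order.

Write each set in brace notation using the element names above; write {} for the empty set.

int(A) = {}
cl(A)  = {green,gold,red}
∂A     = {green,gold,red}

open subsets of A: {}; so int(A) = {}
closure: X∖int(X∖A) = X∖{teal,blue} = {green,gold,red}
∂A = {green,gold,red} minus {} = {green,gold,red}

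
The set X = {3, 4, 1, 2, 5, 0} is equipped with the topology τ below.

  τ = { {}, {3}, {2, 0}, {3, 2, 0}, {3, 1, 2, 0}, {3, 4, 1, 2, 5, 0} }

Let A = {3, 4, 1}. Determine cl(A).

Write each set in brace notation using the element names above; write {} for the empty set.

{3, 4, 1, 5}

closure: X∖int(X∖A) = X∖{2, 0} = {3, 4, 1, 5}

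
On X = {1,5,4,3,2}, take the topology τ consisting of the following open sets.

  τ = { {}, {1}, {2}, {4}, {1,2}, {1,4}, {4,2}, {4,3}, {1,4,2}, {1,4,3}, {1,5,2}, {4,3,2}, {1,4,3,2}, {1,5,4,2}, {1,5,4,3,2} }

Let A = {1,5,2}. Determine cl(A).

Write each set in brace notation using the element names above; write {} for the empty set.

complement {4,3}; its interior {4,3}; cl(A) = X∖{4,3} = {1,5,2}

{1,5,2}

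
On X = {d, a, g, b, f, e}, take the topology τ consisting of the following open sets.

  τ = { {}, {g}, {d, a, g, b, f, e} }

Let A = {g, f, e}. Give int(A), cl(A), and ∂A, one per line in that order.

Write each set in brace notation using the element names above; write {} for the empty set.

open subsets of A: {}, {g}; so int(A) = {g}
closure: X∖int(X∖A) = X∖{} = {d, a, g, b, f, e}
∂A = {d, a, g, b, f, e} minus {g} = {d, a, b, f, e}

int(A) = {g}
cl(A)  = {d, a, g, b, f, e}
∂A     = {d, a, b, f, e}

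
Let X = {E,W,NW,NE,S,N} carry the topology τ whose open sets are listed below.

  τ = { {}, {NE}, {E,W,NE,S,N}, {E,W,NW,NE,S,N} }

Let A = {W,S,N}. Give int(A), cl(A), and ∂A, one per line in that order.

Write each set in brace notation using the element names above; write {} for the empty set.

opens ⊆ A: {}; union → int = {}
complement {E,NW,NE}; its interior {NE}; cl(A) = X∖{NE} = {E,W,NW,S,N}
boundary = {E,W,NW,S,N} ∖ {} = {E,W,NW,S,N}

int(A) = {}
cl(A)  = {E,W,NW,S,N}
∂A     = {E,W,NW,S,N}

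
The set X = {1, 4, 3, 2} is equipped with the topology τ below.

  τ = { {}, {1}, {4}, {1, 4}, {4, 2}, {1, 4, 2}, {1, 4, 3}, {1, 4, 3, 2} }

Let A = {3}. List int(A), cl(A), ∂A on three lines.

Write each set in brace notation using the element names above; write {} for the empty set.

opens ⊆ A: {}; union → int = {}
complement {1, 4, 2}; its interior {1, 4, 2}; cl(A) = X∖{1, 4, 2} = {3}
boundary = {3} ∖ {} = {3}

int(A) = {}
cl(A)  = {3}
∂A     = {3}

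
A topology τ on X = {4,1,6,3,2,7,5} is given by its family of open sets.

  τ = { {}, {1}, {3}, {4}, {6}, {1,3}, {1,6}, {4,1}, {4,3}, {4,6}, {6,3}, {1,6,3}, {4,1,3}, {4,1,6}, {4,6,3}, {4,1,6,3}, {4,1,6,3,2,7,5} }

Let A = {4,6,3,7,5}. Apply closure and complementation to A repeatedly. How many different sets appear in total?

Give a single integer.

complement {1,2}; its interior {1}; cl(A) = X∖{1} = {4,6,3,2,7,5}
With k = closure, c = complement:
  1. A     = {4,6,3,7,5}
  2. kA    = {4,6,3,2,7,5}
  3. cA    = {1,2}
  4. ckA   = {1}
  5. kcA   = {1,2,7,5}
  6. ckcA  = {4,6,3}
k, c of each give nothing new

6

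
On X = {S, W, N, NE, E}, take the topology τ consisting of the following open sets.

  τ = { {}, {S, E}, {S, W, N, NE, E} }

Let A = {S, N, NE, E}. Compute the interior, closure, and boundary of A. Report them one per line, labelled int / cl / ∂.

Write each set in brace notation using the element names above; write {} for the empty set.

int(A) = {S, E}
cl(A)  = {S, W, N, NE, E}
∂A     = {W, N, NE}

opens ⊆ A: {}, {S, E}; union → int = {S, E}
complement {W}; its interior {}; cl(A) = X∖{} = {S, W, N, NE, E}
boundary = {S, W, N, NE, E} ∖ {S, E} = {W, N, NE}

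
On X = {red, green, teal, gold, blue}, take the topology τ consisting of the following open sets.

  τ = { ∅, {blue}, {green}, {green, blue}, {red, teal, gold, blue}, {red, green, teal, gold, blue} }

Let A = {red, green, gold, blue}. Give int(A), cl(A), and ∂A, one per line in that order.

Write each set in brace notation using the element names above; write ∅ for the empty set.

int(A) = {green, blue}
cl(A)  = {red, green, teal, gold, blue}
∂A     = {red, teal, gold}

interior: largest open inside A is {green, blue} (from ∅, {blue}, {green}, {green, blue})
cl via duality: int({teal}) = ∅, so X∖∅ = {red, green, teal, gold, blue}
cl∖int = {red, teal, gold}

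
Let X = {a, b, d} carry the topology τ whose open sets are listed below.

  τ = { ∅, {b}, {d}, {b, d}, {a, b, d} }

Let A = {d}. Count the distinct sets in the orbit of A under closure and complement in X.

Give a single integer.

4

complement {a, b}; its interior {b}; cl(A) = X∖{b} = {a, d}
With k = closure, c = complement:
  1. A     = {d}
  2. kA    = {a, d}
  3. cA    = {a, b}
  4. ckA   = {b}
k, c of each give nothing new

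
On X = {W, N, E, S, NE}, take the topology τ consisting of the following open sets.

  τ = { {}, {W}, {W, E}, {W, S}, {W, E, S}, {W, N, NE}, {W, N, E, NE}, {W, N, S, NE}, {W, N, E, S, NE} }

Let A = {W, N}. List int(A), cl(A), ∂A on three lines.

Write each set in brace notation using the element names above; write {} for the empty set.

int(A) = {W}
cl(A)  = {W, N, E, S, NE}
∂A     = {N, E, S, NE}

U open, U⊆A: {}, {W}. int(A) = ⋃ = {W}
X∖A={E, S, NE}, int(X∖A)={}, hence cl(A)={W, N, E, S, NE}
∂A: remove int from cl → {N, E, S, NE}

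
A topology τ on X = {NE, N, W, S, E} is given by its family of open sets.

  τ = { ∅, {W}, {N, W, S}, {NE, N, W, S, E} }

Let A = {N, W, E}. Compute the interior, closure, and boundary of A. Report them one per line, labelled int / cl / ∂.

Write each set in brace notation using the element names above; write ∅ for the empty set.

open subsets of A: ∅, {W}; so int(A) = {W}
closure: X∖int(X∖A) = X∖∅ = {NE, N, W, S, E}
∂A = {NE, N, W, S, E} minus {W} = {NE, N, S, E}

int(A) = {W}
cl(A)  = {NE, N, W, S, E}
∂A     = {NE, N, S, E}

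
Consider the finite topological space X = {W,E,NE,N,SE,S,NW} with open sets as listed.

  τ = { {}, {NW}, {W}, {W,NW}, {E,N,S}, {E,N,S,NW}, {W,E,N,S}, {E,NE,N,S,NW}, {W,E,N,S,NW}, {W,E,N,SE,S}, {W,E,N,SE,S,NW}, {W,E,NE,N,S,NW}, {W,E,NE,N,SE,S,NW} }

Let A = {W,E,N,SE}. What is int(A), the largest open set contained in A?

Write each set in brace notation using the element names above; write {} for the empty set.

open subsets of A: {}, {W}; so int(A) = {W}

{W}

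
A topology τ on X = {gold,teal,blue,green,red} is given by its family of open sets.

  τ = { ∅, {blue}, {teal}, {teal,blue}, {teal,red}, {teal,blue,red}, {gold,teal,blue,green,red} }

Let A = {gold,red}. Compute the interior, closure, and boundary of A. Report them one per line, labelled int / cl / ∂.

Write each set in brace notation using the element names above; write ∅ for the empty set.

U open, U⊆A: ∅. int(A) = ⋃ = ∅
X∖A={teal,blue,green}, int(X∖A)={teal,blue}, hence cl(A)={gold,green,red}
∂A: remove int from cl → {gold,green,red}

int(A) = ∅
cl(A)  = {gold,green,red}
∂A     = {gold,green,red}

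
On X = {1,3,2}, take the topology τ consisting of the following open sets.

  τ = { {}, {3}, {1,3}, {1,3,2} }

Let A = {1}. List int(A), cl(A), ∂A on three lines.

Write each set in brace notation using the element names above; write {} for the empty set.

int(A) = {}
cl(A)  = {1,2}
∂A     = {1,2}

opens ⊆ A: {}; union → int = {}
complement {3,2}; its interior {3}; cl(A) = X∖{3} = {1,2}
boundary = {1,2} ∖ {} = {1,2}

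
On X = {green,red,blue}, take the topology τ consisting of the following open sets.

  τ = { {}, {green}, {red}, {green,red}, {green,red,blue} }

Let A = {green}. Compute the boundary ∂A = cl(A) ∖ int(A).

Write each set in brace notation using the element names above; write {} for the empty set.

opens ⊆ A: {}, {green}; union → int = {green}
complement {red,blue}; its interior {red}; cl(A) = X∖{red} = {green,blue}
boundary = {green,blue} ∖ {green} = {blue}

{blue}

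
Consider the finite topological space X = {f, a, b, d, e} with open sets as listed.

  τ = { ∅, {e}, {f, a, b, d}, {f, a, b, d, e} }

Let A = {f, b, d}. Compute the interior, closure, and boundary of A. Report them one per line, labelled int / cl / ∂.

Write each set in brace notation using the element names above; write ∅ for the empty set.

int(A) = ∅
cl(A)  = {f, a, b, d}
∂A     = {f, a, b, d}

interior: largest open inside A is ∅ (from ∅)
cl via duality: int({a, e}) = {e}, so X∖{e} = {f, a, b, d}
cl∖int = {f, a, b, d}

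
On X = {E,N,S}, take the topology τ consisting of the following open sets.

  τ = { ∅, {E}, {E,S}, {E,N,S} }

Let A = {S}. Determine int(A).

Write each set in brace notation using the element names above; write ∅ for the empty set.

∅

interior: largest open inside A is ∅ (from ∅)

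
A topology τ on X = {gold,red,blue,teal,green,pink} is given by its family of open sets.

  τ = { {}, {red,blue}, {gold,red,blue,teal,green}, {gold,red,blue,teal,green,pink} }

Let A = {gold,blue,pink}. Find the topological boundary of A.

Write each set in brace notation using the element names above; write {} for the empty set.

interior: largest open inside A is {} (from {})
cl via duality: int({red,teal,green}) = {}, so X∖{} = {gold,red,blue,teal,green,pink}
cl∖int = {gold,red,blue,teal,green,pink}

{gold,red,blue,teal,green,pink}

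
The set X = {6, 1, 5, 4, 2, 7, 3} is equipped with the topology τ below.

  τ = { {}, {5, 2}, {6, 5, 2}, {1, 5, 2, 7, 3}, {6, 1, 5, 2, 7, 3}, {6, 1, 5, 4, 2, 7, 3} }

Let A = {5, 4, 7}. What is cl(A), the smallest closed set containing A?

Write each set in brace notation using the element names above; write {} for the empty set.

closure: X∖int(X∖A) = X∖{} = {6, 1, 5, 4, 2, 7, 3}

{6, 1, 5, 4, 2, 7, 3}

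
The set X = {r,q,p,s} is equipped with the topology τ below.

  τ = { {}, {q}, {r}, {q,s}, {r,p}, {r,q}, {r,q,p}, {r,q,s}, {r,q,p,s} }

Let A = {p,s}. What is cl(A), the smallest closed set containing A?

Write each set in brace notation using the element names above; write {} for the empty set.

X∖A={r,q}, int(X∖A)={r,q}, hence cl(A)={p,s}

{p,s}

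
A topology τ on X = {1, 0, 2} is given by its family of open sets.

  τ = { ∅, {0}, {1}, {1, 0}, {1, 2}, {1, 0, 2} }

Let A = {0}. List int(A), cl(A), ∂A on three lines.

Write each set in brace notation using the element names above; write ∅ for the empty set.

int(A) = {0}
cl(A)  = {0}
∂A     = ∅

open subsets of A: ∅, {0}; so int(A) = {0}
closure: X∖int(X∖A) = X∖{1, 2} = {0}
∂A = {0} minus {0} = ∅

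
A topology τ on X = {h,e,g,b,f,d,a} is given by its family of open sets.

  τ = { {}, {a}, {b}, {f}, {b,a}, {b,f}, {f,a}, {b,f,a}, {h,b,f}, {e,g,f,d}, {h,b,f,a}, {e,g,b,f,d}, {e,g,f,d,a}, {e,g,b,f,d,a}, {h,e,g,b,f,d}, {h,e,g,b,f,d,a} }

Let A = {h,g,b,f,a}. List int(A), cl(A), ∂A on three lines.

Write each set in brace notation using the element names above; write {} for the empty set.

int(A) = {h,b,f,a}
cl(A)  = {h,e,g,b,f,d,a}
∂A     = {e,g,d}

interior: largest open inside A is {h,b,f,a} (from {}, {f}, {b}, {a}, {f,a}, {b,f}, {b,a}, {b,f,a}, {h,b,f}, {h,b,f,a})
cl via duality: int({e,d}) = {}, so X∖{} = {h,e,g,b,f,d,a}
cl∖int = {e,g,d}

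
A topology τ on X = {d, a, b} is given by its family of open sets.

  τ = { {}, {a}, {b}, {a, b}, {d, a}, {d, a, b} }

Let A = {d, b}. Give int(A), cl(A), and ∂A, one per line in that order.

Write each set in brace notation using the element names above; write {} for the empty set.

open subsets of A: {}, {b}; so int(A) = {b}
closure: X∖int(X∖A) = X∖{a} = {d, b}
∂A = {d, b} minus {b} = {d}

int(A) = {b}
cl(A)  = {d, b}
∂A     = {d}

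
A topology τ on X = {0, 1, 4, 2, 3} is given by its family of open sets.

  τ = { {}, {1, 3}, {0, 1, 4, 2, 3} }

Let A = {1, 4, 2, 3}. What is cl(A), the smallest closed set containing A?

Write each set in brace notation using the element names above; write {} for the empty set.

{0, 1, 4, 2, 3}

closure: X∖int(X∖A) = X∖{} = {0, 1, 4, 2, 3}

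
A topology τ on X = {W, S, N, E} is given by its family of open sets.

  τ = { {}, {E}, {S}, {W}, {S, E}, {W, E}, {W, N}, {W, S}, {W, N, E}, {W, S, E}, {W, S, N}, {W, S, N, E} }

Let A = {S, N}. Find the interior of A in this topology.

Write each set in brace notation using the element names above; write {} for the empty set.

{S}

open subsets of A: {}, {S}; so int(A) = {S}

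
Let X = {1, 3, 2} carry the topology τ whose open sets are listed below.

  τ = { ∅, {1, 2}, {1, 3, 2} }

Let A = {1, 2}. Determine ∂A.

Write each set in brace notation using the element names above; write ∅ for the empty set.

{3}

interior: largest open inside A is {1, 2} (from ∅, {1, 2})
cl via duality: int({3}) = ∅, so X∖∅ = {1, 3, 2}
cl∖int = {3}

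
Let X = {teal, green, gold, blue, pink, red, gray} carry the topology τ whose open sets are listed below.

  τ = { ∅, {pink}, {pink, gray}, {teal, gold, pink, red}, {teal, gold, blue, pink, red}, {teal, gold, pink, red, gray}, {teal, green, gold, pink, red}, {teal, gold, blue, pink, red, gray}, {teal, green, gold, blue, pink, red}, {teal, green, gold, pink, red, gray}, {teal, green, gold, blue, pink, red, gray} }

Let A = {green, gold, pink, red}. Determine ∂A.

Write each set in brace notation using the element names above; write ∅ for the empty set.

{teal, green, gold, blue, red, gray}

U open, U⊆A: ∅, {pink}. int(A) = ⋃ = {pink}
X∖A={teal, blue, gray}, int(X∖A)=∅, hence cl(A)={teal, green, gold, blue, pink, red, gray}
∂A: remove int from cl → {teal, green, gold, blue, red, gray}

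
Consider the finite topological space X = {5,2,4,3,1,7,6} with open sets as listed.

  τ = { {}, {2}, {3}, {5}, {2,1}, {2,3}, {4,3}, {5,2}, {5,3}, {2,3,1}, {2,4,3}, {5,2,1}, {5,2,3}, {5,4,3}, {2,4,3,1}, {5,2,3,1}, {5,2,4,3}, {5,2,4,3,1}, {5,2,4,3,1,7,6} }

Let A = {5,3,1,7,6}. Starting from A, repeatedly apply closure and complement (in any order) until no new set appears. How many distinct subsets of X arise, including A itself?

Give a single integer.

10

closure: X∖int(X∖A) = X∖{2} = {5,4,3,1,7,6}
Let k=closure and c=complement:
  1. A     = {5,3,1,7,6}
  2. kA    = {5,4,3,1,7,6}
  3. cA    = {2,4}
  4. ckA   = {2}
  5. kcA   = {2,4,1,7,6}
  6. kckA  = {2,1,7,6}
  7. ckcA  = {5,3}
  8. ckckA = {5,4,3}
  9. kckcA = {5,4,3,7,6}
  10. ckckcA = {2,1}
— saturated at 10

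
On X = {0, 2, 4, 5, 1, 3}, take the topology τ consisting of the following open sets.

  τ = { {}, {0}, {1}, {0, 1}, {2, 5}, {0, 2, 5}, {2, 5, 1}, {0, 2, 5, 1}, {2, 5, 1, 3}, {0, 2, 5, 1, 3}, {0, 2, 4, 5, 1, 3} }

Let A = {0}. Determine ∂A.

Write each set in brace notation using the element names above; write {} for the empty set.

{4}

open subsets of A: {}, {0}; so int(A) = {0}
closure: X∖int(X∖A) = X∖{2, 5, 1, 3} = {0, 4}
∂A = {0, 4} minus {0} = {4}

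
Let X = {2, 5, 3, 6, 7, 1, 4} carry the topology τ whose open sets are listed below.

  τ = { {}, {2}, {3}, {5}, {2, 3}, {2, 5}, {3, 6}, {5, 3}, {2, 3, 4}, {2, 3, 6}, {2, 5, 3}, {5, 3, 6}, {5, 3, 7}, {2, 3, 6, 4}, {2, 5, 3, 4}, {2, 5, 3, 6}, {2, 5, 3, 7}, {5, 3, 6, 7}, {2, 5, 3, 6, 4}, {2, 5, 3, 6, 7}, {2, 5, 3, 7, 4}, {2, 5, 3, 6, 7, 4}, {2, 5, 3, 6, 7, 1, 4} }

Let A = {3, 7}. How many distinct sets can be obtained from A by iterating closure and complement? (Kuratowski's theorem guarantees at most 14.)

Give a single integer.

complement {2, 5, 6, 1, 4}; its interior {2, 5}; cl(A) = X∖{2, 5} = {3, 6, 7, 1, 4}
With k = closure, c = complement:
  1. A     = {3, 7}
  2. kA    = {3, 6, 7, 1, 4}
  3. cA    = {2, 5, 6, 1, 4}
  4. ckA   = {2, 5}
  5. kcA   = {2, 5, 6, 7, 1, 4}
  6. kckA  = {2, 5, 7, 1, 4}
  7. ckcA  = {3}
  8. ckckA = {3, 6}
k, c of each give nothing new

8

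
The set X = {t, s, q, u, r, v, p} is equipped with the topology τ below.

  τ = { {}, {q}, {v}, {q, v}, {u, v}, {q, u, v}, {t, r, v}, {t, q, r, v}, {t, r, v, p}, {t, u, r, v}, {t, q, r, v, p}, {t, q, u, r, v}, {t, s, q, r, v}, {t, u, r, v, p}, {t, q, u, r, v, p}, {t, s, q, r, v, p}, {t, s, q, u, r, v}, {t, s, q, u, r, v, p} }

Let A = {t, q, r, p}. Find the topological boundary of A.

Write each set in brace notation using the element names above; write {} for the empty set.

{t, s, r, p}

interior: largest open inside A is {q} (from {}, {q})
cl via duality: int({s, u, v}) = {u, v}, so X∖{u, v} = {t, s, q, r, p}
cl∖int = {t, s, r, p}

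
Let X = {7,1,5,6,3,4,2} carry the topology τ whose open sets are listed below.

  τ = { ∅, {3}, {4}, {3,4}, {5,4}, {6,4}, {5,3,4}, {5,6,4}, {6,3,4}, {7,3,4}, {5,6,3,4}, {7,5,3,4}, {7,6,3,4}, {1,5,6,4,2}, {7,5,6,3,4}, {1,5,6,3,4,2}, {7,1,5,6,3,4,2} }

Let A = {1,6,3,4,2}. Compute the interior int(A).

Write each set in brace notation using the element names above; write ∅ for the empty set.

open subsets of A: ∅, {4}, {3}, {3,4}, {6,4}, {6,3,4}; so int(A) = {6,3,4}

{6,3,4}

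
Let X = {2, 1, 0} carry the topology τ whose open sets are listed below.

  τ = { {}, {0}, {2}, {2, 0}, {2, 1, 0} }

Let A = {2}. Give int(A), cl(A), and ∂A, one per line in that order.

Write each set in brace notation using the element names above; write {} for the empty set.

int(A) = {2}
cl(A)  = {2, 1}
∂A     = {1}

open subsets of A: {}, {2}; so int(A) = {2}
closure: X∖int(X∖A) = X∖{0} = {2, 1}
∂A = {2, 1} minus {2} = {1}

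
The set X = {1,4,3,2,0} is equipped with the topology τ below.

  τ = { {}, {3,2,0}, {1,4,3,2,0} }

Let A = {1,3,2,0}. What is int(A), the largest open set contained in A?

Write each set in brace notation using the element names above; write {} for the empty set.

{3,2,0}

opens ⊆ A: {}, {3,2,0}; union → int = {3,2,0}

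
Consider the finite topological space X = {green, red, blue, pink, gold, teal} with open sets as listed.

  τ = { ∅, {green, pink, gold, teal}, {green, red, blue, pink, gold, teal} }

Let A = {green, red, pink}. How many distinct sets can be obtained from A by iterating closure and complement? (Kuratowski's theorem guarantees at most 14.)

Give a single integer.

4

cl via duality: int({blue, gold, teal}) = ∅, so X∖∅ = {green, red, blue, pink, gold, teal}
Write k for closure, c for complement:
  1. A     = {green, red, pink}
  2. kA    = {green, red, blue, pink, gold, teal}
  3. cA    = {blue, gold, teal}
  4. ckA   = ∅
applying k or c yields no new set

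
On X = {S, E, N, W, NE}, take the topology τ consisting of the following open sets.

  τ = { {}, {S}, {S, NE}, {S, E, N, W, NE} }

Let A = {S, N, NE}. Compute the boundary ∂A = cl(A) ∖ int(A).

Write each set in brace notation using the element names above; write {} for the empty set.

{E, N, W}

U open, U⊆A: {}, {S}, {S, NE}. int(A) = ⋃ = {S, NE}
X∖A={E, W}, int(X∖A)={}, hence cl(A)={S, E, N, W, NE}
∂A: remove int from cl → {E, N, W}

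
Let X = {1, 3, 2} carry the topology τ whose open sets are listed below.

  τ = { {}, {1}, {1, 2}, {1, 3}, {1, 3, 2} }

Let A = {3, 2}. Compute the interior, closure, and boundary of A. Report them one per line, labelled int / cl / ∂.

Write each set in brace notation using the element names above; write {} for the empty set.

U open, U⊆A: {}. int(A) = ⋃ = {}
X∖A={1}, int(X∖A)={1}, hence cl(A)={3, 2}
∂A: remove int from cl → {3, 2}

int(A) = {}
cl(A)  = {3, 2}
∂A     = {3, 2}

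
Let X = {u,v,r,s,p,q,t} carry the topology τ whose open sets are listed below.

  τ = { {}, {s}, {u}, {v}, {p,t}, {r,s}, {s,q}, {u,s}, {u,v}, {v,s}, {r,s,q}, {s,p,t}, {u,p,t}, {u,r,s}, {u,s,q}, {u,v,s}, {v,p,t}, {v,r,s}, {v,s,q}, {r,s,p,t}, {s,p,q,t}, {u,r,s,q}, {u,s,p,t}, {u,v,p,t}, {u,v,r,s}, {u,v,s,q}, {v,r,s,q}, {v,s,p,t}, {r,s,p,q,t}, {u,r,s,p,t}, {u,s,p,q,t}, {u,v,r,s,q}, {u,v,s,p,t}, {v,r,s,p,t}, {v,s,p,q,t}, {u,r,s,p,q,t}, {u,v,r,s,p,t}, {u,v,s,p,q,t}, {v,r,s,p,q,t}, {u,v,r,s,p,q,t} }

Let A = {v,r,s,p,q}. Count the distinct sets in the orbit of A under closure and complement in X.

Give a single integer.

cl via duality: int({u,t}) = {u}, so X∖{u} = {v,r,s,p,q,t}
Write k for closure, c for complement:
  1. A     = {v,r,s,p,q}
  2. kA    = {v,r,s,p,q,t}
  3. cA    = {u,t}
  4. ckA   = {u}
  5. kcA   = {u,p,t}
  6. ckcA  = {v,r,s,q}
applying k or c yields no new set

6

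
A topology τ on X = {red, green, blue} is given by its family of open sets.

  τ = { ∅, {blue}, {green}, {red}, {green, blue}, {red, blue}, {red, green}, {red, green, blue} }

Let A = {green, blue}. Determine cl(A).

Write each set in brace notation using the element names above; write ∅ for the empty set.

cl via duality: int({red}) = {red}, so X∖{red} = {green, blue}

{green, blue}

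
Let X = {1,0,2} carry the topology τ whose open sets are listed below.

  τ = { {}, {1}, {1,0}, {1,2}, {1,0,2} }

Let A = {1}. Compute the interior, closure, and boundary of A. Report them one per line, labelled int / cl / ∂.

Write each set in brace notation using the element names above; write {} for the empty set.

int(A) = {1}
cl(A)  = {1,0,2}
∂A     = {0,2}

opens ⊆ A: {}, {1}; union → int = {1}
complement {0,2}; its interior {}; cl(A) = X∖{} = {1,0,2}
boundary = {1,0,2} ∖ {1} = {0,2}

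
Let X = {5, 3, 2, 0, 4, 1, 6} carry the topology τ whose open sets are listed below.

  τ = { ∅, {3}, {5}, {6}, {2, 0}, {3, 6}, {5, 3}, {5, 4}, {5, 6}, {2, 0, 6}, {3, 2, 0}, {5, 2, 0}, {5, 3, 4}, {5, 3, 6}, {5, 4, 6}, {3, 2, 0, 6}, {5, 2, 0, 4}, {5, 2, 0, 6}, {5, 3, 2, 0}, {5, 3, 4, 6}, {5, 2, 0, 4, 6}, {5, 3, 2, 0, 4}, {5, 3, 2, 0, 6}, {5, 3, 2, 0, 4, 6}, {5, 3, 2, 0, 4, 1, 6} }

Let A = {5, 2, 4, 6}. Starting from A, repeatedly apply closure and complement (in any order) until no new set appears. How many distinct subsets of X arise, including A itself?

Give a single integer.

10

closure: X∖int(X∖A) = X∖{3} = {5, 2, 0, 4, 1, 6}
Let k=closure and c=complement:
  1. A     = {5, 2, 4, 6}
  2. kA    = {5, 2, 0, 4, 1, 6}
  3. cA    = {3, 0, 1}
  4. ckA   = {3}
  5. kcA   = {3, 2, 0, 1}
  6. kckA  = {3, 1}
  7. ckcA  = {5, 4, 6}
  8. ckckA = {5, 2, 0, 4, 6}
  9. kckcA = {5, 4, 1, 6}
  10. ckckcA = {3, 2, 0}
— saturated at 10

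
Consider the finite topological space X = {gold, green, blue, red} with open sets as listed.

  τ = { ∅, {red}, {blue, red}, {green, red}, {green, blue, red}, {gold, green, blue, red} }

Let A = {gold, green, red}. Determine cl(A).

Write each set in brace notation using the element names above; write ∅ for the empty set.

{gold, green, blue, red}

closure: X∖int(X∖A) = X∖∅ = {gold, green, blue, red}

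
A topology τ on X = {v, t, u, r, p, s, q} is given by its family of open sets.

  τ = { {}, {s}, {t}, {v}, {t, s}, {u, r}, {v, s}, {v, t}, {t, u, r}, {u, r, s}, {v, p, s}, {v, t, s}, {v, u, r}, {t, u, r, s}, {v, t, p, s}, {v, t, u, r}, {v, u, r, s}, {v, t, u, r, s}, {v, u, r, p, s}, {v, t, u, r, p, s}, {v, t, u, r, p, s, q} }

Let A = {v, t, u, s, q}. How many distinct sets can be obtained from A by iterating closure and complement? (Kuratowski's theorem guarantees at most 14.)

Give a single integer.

10

closure: X∖int(X∖A) = X∖{} = {v, t, u, r, p, s, q}
Let k=closure and c=complement:
  1. A     = {v, t, u, s, q}
  2. kA    = {v, t, u, r, p, s, q}
  3. cA    = {r, p}
  4. ckA   = {}
  5. kcA   = {u, r, p, q}
  6. ckcA  = {v, t, s}
  7. kckcA = {v, t, p, s, q}
  8. ckckcA = {u, r}
  9. kckckcA = {u, r, q}
  10. ckckckcA = {v, t, p, s}
— saturated at 10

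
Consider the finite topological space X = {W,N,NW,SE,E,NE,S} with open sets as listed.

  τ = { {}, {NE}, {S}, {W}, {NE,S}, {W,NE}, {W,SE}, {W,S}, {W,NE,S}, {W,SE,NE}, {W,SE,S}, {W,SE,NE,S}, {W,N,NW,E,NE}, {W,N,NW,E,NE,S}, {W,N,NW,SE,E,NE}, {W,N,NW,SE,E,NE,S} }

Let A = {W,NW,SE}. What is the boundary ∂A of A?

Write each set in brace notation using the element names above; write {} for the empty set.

{N,NW,E}

U open, U⊆A: {}, {W}, {W,SE}. int(A) = ⋃ = {W,SE}
X∖A={N,E,NE,S}, int(X∖A)={NE,S}, hence cl(A)={W,N,NW,SE,E}
∂A: remove int from cl → {N,NW,E}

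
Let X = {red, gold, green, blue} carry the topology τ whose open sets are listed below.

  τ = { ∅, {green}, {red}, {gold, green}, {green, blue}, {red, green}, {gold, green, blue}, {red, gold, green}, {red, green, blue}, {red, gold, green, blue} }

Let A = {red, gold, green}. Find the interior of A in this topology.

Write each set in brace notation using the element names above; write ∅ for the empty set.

interior: largest open inside A is {red, gold, green} (from ∅, {red}, {green}, {gold, green}, {red, green}, {red, gold, green})

{red, gold, green}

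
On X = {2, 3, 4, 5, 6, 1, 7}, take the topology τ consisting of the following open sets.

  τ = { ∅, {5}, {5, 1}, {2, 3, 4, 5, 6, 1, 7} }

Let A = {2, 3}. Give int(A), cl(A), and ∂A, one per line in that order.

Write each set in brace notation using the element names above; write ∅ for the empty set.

int(A) = ∅
cl(A)  = {2, 3, 4, 6, 7}
∂A     = {2, 3, 4, 6, 7}

opens ⊆ A: ∅; union → int = ∅
complement {4, 5, 6, 1, 7}; its interior {5, 1}; cl(A) = X∖{5, 1} = {2, 3, 4, 6, 7}
boundary = {2, 3, 4, 6, 7} ∖ ∅ = {2, 3, 4, 6, 7}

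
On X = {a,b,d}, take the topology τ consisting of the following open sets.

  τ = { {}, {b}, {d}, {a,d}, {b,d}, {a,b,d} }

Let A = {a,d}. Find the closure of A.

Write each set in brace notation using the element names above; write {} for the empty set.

{a,d}

closure: X∖int(X∖A) = X∖{b} = {a,d}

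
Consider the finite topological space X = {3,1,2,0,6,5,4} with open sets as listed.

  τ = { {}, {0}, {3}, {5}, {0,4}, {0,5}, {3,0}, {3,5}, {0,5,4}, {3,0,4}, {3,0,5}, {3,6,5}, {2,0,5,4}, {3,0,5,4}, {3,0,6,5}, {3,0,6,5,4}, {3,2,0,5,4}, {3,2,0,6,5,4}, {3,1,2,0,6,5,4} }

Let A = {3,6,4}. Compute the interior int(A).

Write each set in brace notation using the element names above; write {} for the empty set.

{3}

interior: largest open inside A is {3} (from {}, {3})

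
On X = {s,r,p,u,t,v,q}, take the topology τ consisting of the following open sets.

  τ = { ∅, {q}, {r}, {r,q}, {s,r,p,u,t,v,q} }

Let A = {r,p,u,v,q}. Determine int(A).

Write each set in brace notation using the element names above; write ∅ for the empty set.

{r,q}

open subsets of A: ∅, {q}, {r}, {r,q}; so int(A) = {r,q}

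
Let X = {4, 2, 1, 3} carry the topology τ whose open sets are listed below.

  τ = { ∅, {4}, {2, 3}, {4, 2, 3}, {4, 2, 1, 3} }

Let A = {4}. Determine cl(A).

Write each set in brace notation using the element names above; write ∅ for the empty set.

{4, 1}

closure: X∖int(X∖A) = X∖{2, 3} = {4, 1}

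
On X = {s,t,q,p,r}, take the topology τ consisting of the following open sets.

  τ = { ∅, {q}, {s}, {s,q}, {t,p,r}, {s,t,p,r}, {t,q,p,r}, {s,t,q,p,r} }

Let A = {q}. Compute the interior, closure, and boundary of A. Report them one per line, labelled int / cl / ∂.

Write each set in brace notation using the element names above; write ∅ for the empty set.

opens ⊆ A: ∅, {q}; union → int = {q}
complement {s,t,p,r}; its interior {s,t,p,r}; cl(A) = X∖{s,t,p,r} = {q}
boundary = {q} ∖ {q} = ∅

int(A) = {q}
cl(A)  = {q}
∂A     = ∅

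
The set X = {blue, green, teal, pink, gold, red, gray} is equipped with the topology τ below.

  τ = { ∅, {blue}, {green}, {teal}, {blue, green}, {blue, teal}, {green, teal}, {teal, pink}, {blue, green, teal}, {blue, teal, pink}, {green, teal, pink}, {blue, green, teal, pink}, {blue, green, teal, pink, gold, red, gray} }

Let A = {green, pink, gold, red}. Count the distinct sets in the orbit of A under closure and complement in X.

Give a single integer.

complement {blue, teal, gray}; its interior {blue, teal}; cl(A) = X∖{blue, teal} = {green, pink, gold, red, gray}
With k = closure, c = complement:
  1. A     = {green, pink, gold, red}
  2. kA    = {green, pink, gold, red, gray}
  3. cA    = {blue, teal, gray}
  4. ckA   = {blue, teal}
  5. kcA   = {blue, teal, pink, gold, red, gray}
  6. ckcA  = {green}
  7. kckcA = {green, gold, red, gray}
  8. ckckcA = {blue, teal, pink}
k, c of each give nothing new

8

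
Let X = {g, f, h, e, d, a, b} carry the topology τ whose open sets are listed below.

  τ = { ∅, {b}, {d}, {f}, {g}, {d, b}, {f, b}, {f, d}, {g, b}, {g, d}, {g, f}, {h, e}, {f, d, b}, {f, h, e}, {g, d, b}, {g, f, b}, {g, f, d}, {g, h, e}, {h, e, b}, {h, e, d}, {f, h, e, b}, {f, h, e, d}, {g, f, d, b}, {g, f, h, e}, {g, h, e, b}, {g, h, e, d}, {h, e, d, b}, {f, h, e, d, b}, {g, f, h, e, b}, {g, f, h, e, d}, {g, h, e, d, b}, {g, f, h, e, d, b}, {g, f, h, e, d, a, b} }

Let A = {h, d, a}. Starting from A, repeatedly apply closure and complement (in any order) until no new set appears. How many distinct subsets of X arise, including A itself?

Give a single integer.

X∖A={g, f, e, b}, int(X∖A)={g, f, b}, hence cl(A)={h, e, d, a}
Orbit (k=closure, c=complement):
  1. A     = {h, d, a}
  2. kA    = {h, e, d, a}
  3. cA    = {g, f, e, b}
  4. ckA   = {g, f, b}
  5. kcA   = {g, f, h, e, a, b}
  6. kckA  = {g, f, a, b}
  7. ckcA  = {d}
  8. ckckA = {h, e, d}
  9. kckcA = {d, a}
  10. ckckcA = {g, f, h, e, b}
(closed under both — stop)

10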